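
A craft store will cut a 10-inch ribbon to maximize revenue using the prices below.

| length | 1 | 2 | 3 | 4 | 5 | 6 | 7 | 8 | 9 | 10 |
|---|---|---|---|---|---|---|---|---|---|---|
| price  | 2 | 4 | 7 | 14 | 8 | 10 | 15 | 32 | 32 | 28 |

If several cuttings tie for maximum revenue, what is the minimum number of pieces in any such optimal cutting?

2

Consider every possible first cut. r[k] is the best of p[i]+r[k−i] over all sellable i≤k.
r[1] = 2
r[2] = max(2+2, 4+0) = 4
r[3] = max(2+4, 4+2, 7+0) = 7
r[4] = max(2+7, 4+4, 7+2, 14+0) = 14
r[5] = max(2+14, 4+7, 7+4, 14+2, 8+0) = 16
r[6] = max(2+16, 4+14, 7+7, 14+4, 8+2, 10+0) = 18
r[7] = max(2+18, 4+16, 7+14, …, 10+2, 15+0) = 21
r[8] = max(2+21, 4+18, 7+16, …, 15+2, 32+0) = 32
r[9] = max(2+32, 4+21, 7+18, …, 32+2, 32+0) = 34
r[10] = max(2+34, 4+32, 7+21, …, 32+2, 28+0) = 36
Maximum revenue is ¢36.
Now minimize piece count subject to staying optimal: for each k, pieces[k] = 1 + min over i with p[i]+r[k−i]=r[k] of pieces[k−i].
pieces[7] = 2
pieces[8] = 1
pieces[9] = 2
pieces[10] = 2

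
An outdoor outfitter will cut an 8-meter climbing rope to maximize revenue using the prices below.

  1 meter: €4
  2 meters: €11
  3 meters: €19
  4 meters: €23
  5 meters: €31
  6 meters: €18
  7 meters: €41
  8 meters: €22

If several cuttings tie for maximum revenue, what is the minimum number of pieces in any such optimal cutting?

2

Build r[k] bottom-up: r[k] = max over allowed piece i of (p[i] + r[k−i]).
r[1] = 4
r[2] = max(4+4, 11+0) = 11
r[3] = max(4+11, 11+4, 19+0) = 19
r[4] = max(4+19, 11+11, 19+4, 23+0) = 23
r[5] = max(4+23, 11+19, 19+11, 23+4, 31+0) = 31
r[6] = max(4+31, 11+23, 19+19, 23+11, 31+4, 18+0) = 38
r[7] = max(4+38, 11+31, 19+23, …, 18+4, 41+0) = 42
r[8] = max(4+42, 11+38, 19+31, …, 41+4, 22+0) = 50
Maximum revenue is €50.
Now minimize piece count subject to staying optimal: for each k, pieces[k] = 1 + min over i with p[i]+r[k−i]=r[k] of pieces[k−i].
pieces[5] = 1
pieces[6] = 2
pieces[7] = 2
pieces[8] = 2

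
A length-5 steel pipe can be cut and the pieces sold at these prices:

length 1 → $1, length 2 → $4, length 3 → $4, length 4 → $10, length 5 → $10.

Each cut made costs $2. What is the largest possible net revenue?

10

Let net[k] be the best obtainable value from length k. For each k, try every first piece i and keep the best of price[i] + net[k−i] minus the 2 cut fee when i<k.
net[1] = 1
net[2] = max(1+1-2, 4+0) = 4
net[3] = max(1+4-2, 4+1-2, 4+0) = 4
net[4] = max(1+4-2, 4+4-2, 4+1-2, 10+0) = 10
net[5] = max(1+10-2, 4+4-2, 4+4-2, 10+1-2, 10+0) = 10
Best is to make no cuts and sell whole for $10.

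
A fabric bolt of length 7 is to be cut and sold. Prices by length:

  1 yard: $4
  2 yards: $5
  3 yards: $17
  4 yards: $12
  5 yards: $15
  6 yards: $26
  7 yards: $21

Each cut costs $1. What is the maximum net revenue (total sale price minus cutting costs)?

Build net[k] bottom-up: net[k] = max over allowed piece i of (p[i] + net[k−i]) − 1 per cut.
net[1] = 4
net[2] = max(4+4-1, 5+0) = 7
net[3] = max(4+7-1, 5+4-1, 17+0) = 17
net[4] = max(4+17-1, 5+7-1, 17+4-1, 12+0) = 20
net[5] = max(4+20-1, 5+17-1, 17+7-1, 12+4-1, 15+0) = 23
net[6] = max(4+23-1, 5+20-1, 17+17-1, 12+7-1, 15+4-1, 26+0) = 33
net[7] = max(4+33-1, 5+23-1, 17+20-1, …, 26+4-1, 21+0) = 36
One optimal plan: pieces 3 + 3 + 1 (2 cuts) → $38 − $2 = $36.

36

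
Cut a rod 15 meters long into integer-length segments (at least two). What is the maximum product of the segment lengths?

Fill P[k] for k=2..15: at each k try every first piece i and multiply by the better of (k−i) uncut or P[k−i].
P[2] = 1×max(1,0) = 1×1 = 1
P[3] = 1×max(2,1) = 1×2 = 2
P[4] = 2×max(2,1) = 2×2 = 4
P[5] = 2×max(3,2) = 2×3 = 6
P[6] = 3×max(3,2) = 3×3 = 9
P[7] = 2×max(5,6) = 2×6 = 12
P[8] = 2×max(6,9) = 2×9 = 18
P[9] = 3×max(6,9) = 3×9 = 27
P[10] = 2×max(8,18) = 2×18 = 36
P[11] = 2×max(9,27) = 2×27 = 54
P[12] = 3×max(9,27) = 3×27 = 81
P[13] = 2×max(11,54) = 2×54 = 108
P[14] = 2×max(12,81) = 2×81 = 162
P[15] = 3×max(12,81) = 3×81 = 243
One optimal split: 3 + 3 + 3 + 3 + 3; product 3×3×3×3×3 = 243.

243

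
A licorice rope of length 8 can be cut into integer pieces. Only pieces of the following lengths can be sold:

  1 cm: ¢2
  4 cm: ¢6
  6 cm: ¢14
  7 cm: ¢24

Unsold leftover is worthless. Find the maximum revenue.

Let best[k] be the best obtainable value from length k. For each k, try every first piece i and keep the best of price[i] + best[k−i].
best[1] = 2
best[2] = 4  (first piece 1, then best[1]=2)
best[3] = 6  (first piece 1, then best[2]=4)
best[4] = max(2+6, 6+0) = 8
best[5] = max(2+8, 6+2) = 10
best[6] = max(2+10, 6+4, 14+0) = 14
best[7] = max(2+14, 6+6, 14+2, 24+0) = 24
best[8] = max(2+24, 6+8, 14+4, 24+2) = 26
One optimal cutting: 7 + 1 → ¢26.

26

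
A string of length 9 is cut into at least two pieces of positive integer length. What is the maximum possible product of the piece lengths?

27

Define prod[k] = max over 1≤i<k of i · max(k−i, prod[k−i]); the inner max lets the remainder stay uncut if that's better.
prod[2] = 1·max(1,0) = 1·1 = 1
prod[3] = max(1·2, 2·1) = 2
prod[4] = max(1·3, 2·2, 3·1) = 4
prod[5] = max(1·4, 2·3, 3·2, 4·1) = 6
prod[6] = max(1·6, 2·4, 3·3, 4·2, 5·1) = 9
prod[7] = max(1·9, 2·6, 3·4, 4·3, 5·2, 6·1) = 12
prod[8] = max(1·12, 2·9, 3·6, …, 6·2, 7·1) = 18
prod[9] = max(1·18, 2·12, 3·9, …, 7·2, 8·1) = 27
One optimal split: 3 + 3 + 3; product 3·3·3 = 27.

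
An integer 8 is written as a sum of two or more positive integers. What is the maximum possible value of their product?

Fill g[k] for k=2..8: at each k try every first piece i and multiply by the better of (k−i) uncut or g[k−i].
g[2] = 1×max(1,0) = 1×1 = 1
g[3] = 1×max(2,1) = 1×2 = 2
g[4] = 2×max(2,1) = 2×2 = 4
g[5] = 2×max(3,2) = 2×3 = 6
g[6] = 3×max(3,2) = 3×3 = 9
g[7] = 2×max(5,6) = 2×6 = 12
g[8] = 2×max(6,9) = 2×9 = 18
One optimal split: 3 + 3 + 2; product 3×3×2 = 18.

18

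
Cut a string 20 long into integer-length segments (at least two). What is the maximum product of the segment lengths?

Fill m[k] for k=2..20: at each k try every first piece i and multiply by the better of (k−i) uncut or m[k−i].
Small cases: m[2]=1, m[3]=2, m[4]=4, m[5]=6, m[6]=9, m[7]=12, m[8]=18, m[9]=27, m[10]=36, m[11]=54, m[12]=81.
m[13] = 2×max(11,54) = 2×54 = 108
m[14] = 2×max(12,81) = 2×81 = 162
m[15] = 3×max(12,81) = 3×81 = 243
m[16] = 2×max(14,162) = 2×162 = 324
m[17] = 2×max(15,243) = 2×243 = 486
m[18] = 3×max(15,243) = 3×243 = 729
m[19] = 2×max(17,486) = 2×486 = 972
m[20] = 2×max(18,729) = 2×729 = 1458
One optimal split: 3 + 3 + 3 + 3 + 3 + 3 + 2; product 3×3×3×3×3×3×2 = 1458.

1458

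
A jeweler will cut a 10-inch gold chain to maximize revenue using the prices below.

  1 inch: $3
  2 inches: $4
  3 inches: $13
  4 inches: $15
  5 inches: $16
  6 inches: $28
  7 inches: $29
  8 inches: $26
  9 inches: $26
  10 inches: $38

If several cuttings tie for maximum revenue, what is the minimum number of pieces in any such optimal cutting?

Build r[k] bottom-up: r[k] = max over allowed piece i of (p[i] + r[k−i]).
r[1] = 3
r[2] = 6  (first piece 1, then r[1]=3)
r[3] = 13
r[4] = 16  (first piece 1, then r[3]=13)
r[5] = 19  (first piece 1, then r[4]=16)
r[6] = 28
r[7] = 31  (first piece 1, then r[6]=28)
r[8] = 34  (first piece 1, then r[7]=31)
r[9] = 41  (first piece 3, then r[6]=28)
r[10] = 44  (first piece 1, then r[9]=41)
Maximum revenue is $44.
Now minimize piece count subject to staying optimal: for each k, pieces[k] = 1 + min over i with p[i]+r[k−i]=r[k] of pieces[k−i].
pieces[7] = 2
pieces[8] = 3
pieces[9] = 2
pieces[10] = 3

3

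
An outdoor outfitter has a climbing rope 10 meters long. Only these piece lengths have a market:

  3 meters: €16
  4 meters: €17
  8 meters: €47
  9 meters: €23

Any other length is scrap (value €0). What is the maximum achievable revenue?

Build r[k] bottom-up: r[k] = max over allowed piece i of (p[i] + r[k−i]).
r[1] = 0
r[2] = 0
r[3] = 16
r[4] = max(16+0, 17+0) = 17
r[5] = max(16+0, 17+0) = 17
r[6] = max(16+16, 17+0) = 32
r[7] = max(16+17, 17+16) = 33
r[8] = max(16+17, 17+17, 47+0) = 47
r[9] = max(16+32, 17+17, 47+0, 23+0) = 48
r[10] = max(16+33, 17+32, 47+0, 23+0) = 49
One optimal cutting: 4 + 3 + 3 → €49.

49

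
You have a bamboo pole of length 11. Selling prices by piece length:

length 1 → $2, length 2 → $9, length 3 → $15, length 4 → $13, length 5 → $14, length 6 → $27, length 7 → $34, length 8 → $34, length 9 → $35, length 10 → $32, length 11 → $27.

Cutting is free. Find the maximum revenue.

54

Consider every possible first cut. best[k] is the best of p[i]+best[k−i] over all sellable i≤k.
best[1] = 2
best[2] = max(2+2, 9+0) = 9
best[3] = max(2+9, 9+2, 15+0) = 15
best[4] = max(2+15, 9+9, 15+2, 13+0) = 18
best[5] = max(2+18, 9+15, 15+9, 13+2, 14+0) = 24
best[6] = max(2+24, 9+18, 15+15, 13+9, 14+2, 27+0) = 30
best[7] = max(2+30, 9+24, 15+18, …, 27+2, 34+0) = 34
best[8] = max(2+34, 9+30, 15+24, …, 34+2, 34+0) = 39
best[9] = max(2+39, 9+34, 15+30, …, 34+2, 35+0) = 45
best[10] = max(2+45, 9+39, 15+34, …, 35+2, 32+0) = 49
best[11] = max(2+49, 9+45, 15+39, …, 32+2, 27+0) = 54
One optimal cutting: 3 + 3 + 3 + 2 → $15 + $15 + $15 + $9 = $54.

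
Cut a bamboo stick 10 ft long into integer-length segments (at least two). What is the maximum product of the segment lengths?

Fill m[k] for k=2..10: at each k try every first piece i and multiply by the better of (k−i) uncut or m[k−i].
m[2] = 1×max(1,0) = 1×1 = 1
m[3] = 1×max(2,1) = 1×2 = 2
m[4] = 2×max(2,1) = 2×2 = 4
m[5] = 2×max(3,2) = 2×3 = 6
m[6] = 3×max(3,2) = 3×3 = 9
m[7] = 2×max(5,6) = 2×6 = 12
m[8] = 2×max(6,9) = 2×9 = 18
m[9] = 3×max(6,9) = 3×9 = 27
m[10] = 2×max(8,18) = 2×18 = 36
One optimal split: 3 + 3 + 2 + 2; product 3×3×2×2 = 36.

36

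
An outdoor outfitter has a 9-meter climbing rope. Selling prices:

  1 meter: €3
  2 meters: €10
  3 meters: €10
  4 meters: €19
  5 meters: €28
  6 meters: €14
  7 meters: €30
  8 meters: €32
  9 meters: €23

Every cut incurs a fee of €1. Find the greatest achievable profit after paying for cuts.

Consider every possible first cut. net[k] is the best of p[i]+net[k−i] over all sellable i≤k, charging 1 whenever i<k.
net[1] = 3
net[2] = max(3+3-1, 10+0) = 10
net[3] = max(3+10-1, 10+3-1, 10+0) = 12
net[4] = max(3+12-1, 10+10-1, 10+3-1, 19+0) = 19
net[5] = max(3+19-1, 10+12-1, 10+10-1, 19+3-1, 28+0) = 28
net[6] = max(3+28-1, 10+19-1, 10+12-1, 19+10-1, 28+3-1, 14+0) = 30
net[7] = max(3+30-1, 10+28-1, 10+19-1, …, 14+3-1, 30+0) = 37
net[8] = max(3+37-1, 10+30-1, 10+28-1, …, 30+3-1, 32+0) = 39
net[9] = max(3+39-1, 10+37-1, 10+30-1, …, 32+3-1, 23+0) = 46
One optimal plan: pieces 5 + 2 + 2 (2 cuts) → €48 − €2 = €46.

46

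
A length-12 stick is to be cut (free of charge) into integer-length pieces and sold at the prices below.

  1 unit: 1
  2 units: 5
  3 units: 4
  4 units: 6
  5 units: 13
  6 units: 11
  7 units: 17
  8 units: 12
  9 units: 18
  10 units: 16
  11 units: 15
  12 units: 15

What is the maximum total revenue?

31

Let best[k] be the best obtainable value from length k. For each k, try every first piece i and keep the best of price[i] + best[k−i].
best[1] = 1
best[2] = max(1+1, 5+0) = 5
best[3] = max(1+5, 5+1, 4+0) = 6
best[4] = max(1+6, 5+5, 4+1, 6+0) = 10
best[5] = max(1+10, 5+6, 4+5, 6+1, 13+0) = 13
best[6] = max(1+13, 5+10, 4+6, 6+5, 13+1, 11+0) = 15
best[7] = max(1+15, 5+13, 4+10, …, 11+1, 17+0) = 18
best[8] = max(1+18, 5+15, 4+13, …, 17+1, 12+0) = 20
best[9] = max(1+20, 5+18, 4+15, …, 12+1, 18+0) = 23
best[10] = max(1+23, 5+20, 4+18, …, 18+1, 16+0) = 26
best[11] = max(1+26, 5+23, 4+20, …, 16+1, 15+0) = 28
best[12] = max(1+28, 5+26, 4+23, …, 15+1, 15+0) = 31
One optimal cutting: 5 + 5 + 2 → 13 + 13 + 5 = 31.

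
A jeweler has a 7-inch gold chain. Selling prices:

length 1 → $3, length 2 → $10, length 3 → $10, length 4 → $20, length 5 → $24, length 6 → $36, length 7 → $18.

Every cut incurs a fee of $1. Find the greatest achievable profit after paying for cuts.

38

Consider every possible first cut. v[k] is the best of p[i]+v[k−i] over all sellable i≤k, charging 1 whenever i<k.
v[1] = 3
v[2] = max(3+3-1, 10+0) = 10
v[3] = max(3+10-1, 10+3-1, 10+0) = 12
v[4] = max(3+12-1, 10+10-1, 10+3-1, 20+0) = 20
v[5] = max(3+20-1, 10+12-1, 10+10-1, 20+3-1, 24+0) = 24
v[6] = max(3+24-1, 10+20-1, 10+12-1, 20+10-1, 24+3-1, 36+0) = 36
v[7] = max(3+36-1, 10+24-1, 10+20-1, …, 36+3-1, 18+0) = 38
One optimal plan: pieces 6 + 1 (1 cut) → $39 − $1 = $38.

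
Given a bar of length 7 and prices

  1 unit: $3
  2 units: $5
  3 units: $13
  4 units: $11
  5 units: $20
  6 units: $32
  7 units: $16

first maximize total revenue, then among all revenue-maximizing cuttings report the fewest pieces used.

2

Consider every possible first cut. r[k] is the best of p[i]+r[k−i] over all sellable i≤k.
r[1] = 3
r[2] = max(3+3, 5+0) = 6
r[3] = max(3+6, 5+3, 13+0) = 13
r[4] = max(3+13, 5+6, 13+3, 11+0) = 16
r[5] = max(3+16, 5+13, 13+6, 11+3, 20+0) = 20
r[6] = max(3+20, 5+16, 13+13, 11+6, 20+3, 32+0) = 32
r[7] = max(3+32, 5+20, 13+16, …, 32+3, 16+0) = 35
Maximum revenue is $35.
Now minimize piece count subject to staying optimal: for each k, pieces[k] = 1 + min over i with p[i]+r[k−i]=r[k] of pieces[k−i].
pieces[4] = 2
pieces[5] = 1
pieces[6] = 1
pieces[7] = 2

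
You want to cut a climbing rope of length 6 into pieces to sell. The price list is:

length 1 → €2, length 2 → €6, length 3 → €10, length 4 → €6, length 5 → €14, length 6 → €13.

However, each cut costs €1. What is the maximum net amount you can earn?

19

Let r[k] be the best obtainable value from length k. For each k, try every first piece i and keep the best of price[i] + r[k−i] minus the 1 cut fee when i<k.
r[1] = 2
r[2] = max(2+2-1, 6+0) = 6
r[3] = max(2+6-1, 6+2-1, 10+0) = 10
r[4] = max(2+10-1, 6+6-1, 10+2-1, 6+0) = 11
r[5] = max(2+11-1, 6+10-1, 10+6-1, 6+2-1, 14+0) = 15
r[6] = max(2+15-1, 6+11-1, 10+10-1, 6+6-1, 14+2-1, 13+0) = 19
One optimal plan: pieces 3 + 3 (1 cut) → €20 − €1 = €19.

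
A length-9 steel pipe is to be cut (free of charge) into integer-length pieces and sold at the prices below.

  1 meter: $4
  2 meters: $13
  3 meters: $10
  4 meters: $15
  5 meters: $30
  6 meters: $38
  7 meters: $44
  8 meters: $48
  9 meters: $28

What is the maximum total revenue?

57

Let R[k] be the best obtainable value from length k. For each k, try every first piece i and keep the best of price[i] + R[k−i].
R[1] = 4
R[2] = max(4+4, 13+0) = 13
R[3] = max(4+13, 13+4, 10+0) = 17
R[4] = max(4+17, 13+13, 10+4, 15+0) = 26
R[5] = max(4+26, 13+17, 10+13, 15+4, 30+0) = 30
R[6] = max(4+30, 13+26, 10+17, 15+13, 30+4, 38+0) = 39
R[7] = max(4+39, 13+30, 10+26, …, 38+4, 44+0) = 44
R[8] = max(4+44, 13+39, 10+30, …, 44+4, 48+0) = 52
R[9] = max(4+52, 13+44, 10+39, …, 48+4, 28+0) = 57
One optimal cutting: 7 + 2 → $44 + $13 = $57.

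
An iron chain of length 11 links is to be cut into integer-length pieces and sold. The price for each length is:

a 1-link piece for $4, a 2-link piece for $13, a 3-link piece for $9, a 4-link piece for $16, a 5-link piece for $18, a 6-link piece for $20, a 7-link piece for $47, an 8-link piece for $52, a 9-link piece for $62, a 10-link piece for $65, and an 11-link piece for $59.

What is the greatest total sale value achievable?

Let r[k] be the best obtainable value from length k. For each k, try every first piece i and keep the best of price[i] + r[k−i].
r[1] = 4
r[2] = 13
r[3] = 17  (first piece 1, then r[2]=13)
r[4] = 26  (first piece 2, then r[2]=13)
r[5] = 30  (first piece 1, then r[4]=26)
r[6] = 39  (first piece 2, then r[4]=26)
r[7] = 47
r[8] = 52  (first piece 2, then r[6]=39)
r[9] = 62
r[10] = 66  (first piece 1, then r[9]=62)
r[11] = 75  (first piece 2, then r[9]=62)
One optimal cutting: 9 + 2 → $62 + $13 = $75.

75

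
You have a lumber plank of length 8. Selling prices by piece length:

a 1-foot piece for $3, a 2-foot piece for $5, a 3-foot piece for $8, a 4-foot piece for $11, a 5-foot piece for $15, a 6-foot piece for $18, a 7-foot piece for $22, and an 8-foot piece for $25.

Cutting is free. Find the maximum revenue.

25

Build best[k] bottom-up: best[k] = max over allowed piece i of (p[i] + best[k−i]).
best[1] = 3
best[2] = 6  (first piece 1, then best[1]=3)
best[3] = 9  (first piece 1, then best[2]=6)
best[4] = 12  (first piece 1, then best[3]=9)
best[5] = 15  (first piece 1, then best[4]=12)
best[6] = 18  (first piece 1, then best[5]=15)
best[7] = 22
best[8] = 25  (first piece 1, then best[7]=22)
One optimal cutting: 7 + 1 → $22 + $3 = $25.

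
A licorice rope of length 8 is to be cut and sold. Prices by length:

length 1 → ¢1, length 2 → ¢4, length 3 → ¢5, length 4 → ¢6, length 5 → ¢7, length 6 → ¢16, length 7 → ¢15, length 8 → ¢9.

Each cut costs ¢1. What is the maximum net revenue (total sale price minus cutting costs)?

Consider every possible first cut. v[k] is the best of p[i]+v[k−i] over all sellable i≤k, charging 1 whenever i<k.
v[1] = 1
v[2] = 4
v[3] = 5
v[4] = 7  (first piece 2, then v[2]=4)
v[5] = 8  (first piece 2, then v[3]=5)
v[6] = 16
v[7] = 16  (first piece 1, then v[6]=16)
v[8] = 19  (first piece 2, then v[6]=16)
One optimal plan: pieces 6 + 2 (1 cut) → ¢20 − ¢1 = ¢19.

19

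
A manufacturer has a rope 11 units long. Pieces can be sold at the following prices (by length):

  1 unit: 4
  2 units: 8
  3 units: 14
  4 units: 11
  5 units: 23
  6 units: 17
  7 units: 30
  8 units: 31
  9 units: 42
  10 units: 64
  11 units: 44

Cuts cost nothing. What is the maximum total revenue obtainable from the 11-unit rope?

68

Consider every possible first cut. v[k] is the best of p[i]+v[k−i] over all sellable i≤k.
v[1] = 4
v[2] = max(4+4, 8+0) = 8
v[3] = max(4+8, 8+4, 14+0) = 14
v[4] = max(4+14, 8+8, 14+4, 11+0) = 18
v[5] = max(4+18, 8+14, 14+8, 11+4, 23+0) = 23
v[6] = max(4+23, 8+18, 14+14, 11+8, 23+4, 17+0) = 28
v[7] = max(4+28, 8+23, 14+18, …, 17+4, 30+0) = 32
v[8] = max(4+32, 8+28, 14+23, …, 30+4, 31+0) = 37
v[9] = max(4+37, 8+32, 14+28, …, 31+4, 42+0) = 42
v[10] = max(4+42, 8+37, 14+32, …, 42+4, 64+0) = 64
v[11] = max(4+64, 8+42, 14+37, …, 64+4, 44+0) = 68
One optimal cutting: 10 + 1 → 64 + 4 = 68.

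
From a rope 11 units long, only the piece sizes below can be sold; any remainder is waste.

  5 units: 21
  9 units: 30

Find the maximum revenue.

42

Let best[k] be the best obtainable value from length k. For each k, try every first piece i and keep the best of price[i] + best[k−i].
best[1] = 0
best[2] = 0
best[3] = 0
best[4] = 0
best[5] = 21
best[6] = 21
best[7] = 21
best[8] = 21
best[9] = 30
best[10] = 42  (first piece 5, then best[5]=21)
best[11] = 42
One optimal cutting: pieces 5 + 5 with 1 unit of scrap → 42.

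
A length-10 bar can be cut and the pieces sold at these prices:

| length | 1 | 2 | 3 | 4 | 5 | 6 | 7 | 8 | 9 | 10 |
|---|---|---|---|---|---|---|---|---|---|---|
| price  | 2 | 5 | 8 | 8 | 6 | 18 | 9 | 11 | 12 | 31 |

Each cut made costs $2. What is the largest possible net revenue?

Let v[k] be the best obtainable value from length k. For each k, try every first piece i and keep the best of price[i] + v[k−i] minus the 2 cut fee when i<k.
v[1] = 2
v[2] = max(2+2-2, 5+0) = 5
v[3] = max(2+5-2, 5+2-2, 8+0) = 8
v[4] = max(2+8-2, 5+5-2, 8+2-2, 8+0) = 8
v[5] = max(2+8-2, 5+8-2, 8+5-2, 8+2-2, 6+0) = 11
v[6] = max(2+11-2, 5+8-2, 8+8-2, 8+5-2, 6+2-2, 18+0) = 18
v[7] = max(2+18-2, 5+11-2, 8+8-2, …, 18+2-2, 9+0) = 18
v[8] = max(2+18-2, 5+18-2, 8+11-2, …, 9+2-2, 11+0) = 21
v[9] = max(2+21-2, 5+18-2, 8+18-2, …, 11+2-2, 12+0) = 24
v[10] = max(2+24-2, 5+21-2, 8+18-2, …, 12+2-2, 31+0) = 31
Best is to make no cuts and sell whole for $31.

31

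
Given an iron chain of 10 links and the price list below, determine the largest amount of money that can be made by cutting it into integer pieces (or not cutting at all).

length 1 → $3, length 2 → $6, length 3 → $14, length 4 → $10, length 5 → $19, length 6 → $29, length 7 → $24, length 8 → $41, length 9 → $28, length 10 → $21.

47

Let best[k] be the best obtainable value from length k. For each k, try every first piece i and keep the best of price[i] + best[k−i].
best[1] = 3
best[2] = max(3+3, 6+0) = 6
best[3] = max(3+6, 6+3, 14+0) = 14
best[4] = max(3+14, 6+6, 14+3, 10+0) = 17
best[5] = max(3+17, 6+14, 14+6, 10+3, 19+0) = 20
best[6] = max(3+20, 6+17, 14+14, 10+6, 19+3, 29+0) = 29
best[7] = max(3+29, 6+20, 14+17, …, 29+3, 24+0) = 32
best[8] = max(3+32, 6+29, 14+20, …, 24+3, 41+0) = 41
best[9] = max(3+41, 6+32, 14+29, …, 41+3, 28+0) = 44
best[10] = max(3+44, 6+41, 14+32, …, 28+3, 21+0) = 47
One optimal cutting: 8 + 1 + 1 → $41 + $3 + $3 = $47.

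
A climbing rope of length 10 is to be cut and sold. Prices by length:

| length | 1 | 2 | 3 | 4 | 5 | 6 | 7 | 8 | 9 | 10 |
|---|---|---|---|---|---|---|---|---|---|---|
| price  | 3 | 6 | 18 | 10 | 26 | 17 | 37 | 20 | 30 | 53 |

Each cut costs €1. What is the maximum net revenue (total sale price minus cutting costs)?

54

Consider every possible first cut. r[k] is the best of p[i]+r[k−i] over all sellable i≤k, charging 1 whenever i<k.
r[1] = 3
r[2] = 6
r[3] = 18
r[4] = 20  (first piece 1, then r[3]=18)
r[5] = 26
r[6] = 35  (first piece 3, then r[3]=18)
r[7] = 37  (first piece 1, then r[6]=35)
r[8] = 43  (first piece 3, then r[5]=26)
r[9] = 52  (first piece 3, then r[6]=35)
r[10] = 54  (first piece 1, then r[9]=52)
One optimal plan: pieces 3 + 3 + 3 + 1 (3 cuts) → €57 − €3 = €54.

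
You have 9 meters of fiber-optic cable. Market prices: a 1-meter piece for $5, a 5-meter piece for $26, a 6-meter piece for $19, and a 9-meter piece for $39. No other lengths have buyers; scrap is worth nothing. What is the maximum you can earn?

46

Build f[k] bottom-up: f[k] = max over allowed piece i of (p[i] + f[k−i]).
f[1] = 5
f[2] = 10  (first piece 1, then f[1]=5)
f[3] = 15  (first piece 1, then f[2]=10)
f[4] = 20  (first piece 1, then f[3]=15)
f[5] = max(5+20, 26+0) = 26
f[6] = max(5+26, 26+5, 19+0) = 31
f[7] = max(5+31, 26+10, 19+5) = 36
f[8] = max(5+36, 26+15, 19+10) = 41
f[9] = max(5+41, 26+20, 19+15, 39+0) = 46
One optimal cutting: 5 + 1 + 1 + 1 + 1 → $46.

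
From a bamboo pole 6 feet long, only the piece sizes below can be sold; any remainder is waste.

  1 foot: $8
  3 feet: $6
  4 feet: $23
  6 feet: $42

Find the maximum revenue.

48

Consider every possible first cut. r[k] is the best of p[i]+r[k−i] over all sellable i≤k.
r[1] = 8
r[2] = 16  (first piece 1, then r[1]=8)
r[3] = max(8+16, 6+0) = 24
r[4] = max(8+24, 6+8, 23+0) = 32
r[5] = max(8+32, 6+16, 23+8) = 40
r[6] = max(8+40, 6+24, 23+16, 42+0) = 48
One optimal cutting: 1 + 1 + 1 + 1 + 1 + 1 → $48.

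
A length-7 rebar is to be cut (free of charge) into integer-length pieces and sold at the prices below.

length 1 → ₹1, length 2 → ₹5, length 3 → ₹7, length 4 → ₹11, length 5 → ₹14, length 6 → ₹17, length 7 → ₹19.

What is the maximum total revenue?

19

Consider every possible first cut. r[k] is the best of p[i]+r[k−i] over all sellable i≤k.
r[1] = 1
r[2] = max(1+1, 5+0) = 5
r[3] = max(1+5, 5+1, 7+0) = 7
r[4] = max(1+7, 5+5, 7+1, 11+0) = 11
r[5] = max(1+11, 5+7, 7+5, 11+1, 14+0) = 14
r[6] = max(1+14, 5+11, 7+7, 11+5, 14+1, 17+0) = 17
r[7] = max(1+17, 5+14, 7+11, …, 17+1, 19+0) = 19
One optimal cutting: 5 + 2 → ₹14 + ₹5 = ₹19.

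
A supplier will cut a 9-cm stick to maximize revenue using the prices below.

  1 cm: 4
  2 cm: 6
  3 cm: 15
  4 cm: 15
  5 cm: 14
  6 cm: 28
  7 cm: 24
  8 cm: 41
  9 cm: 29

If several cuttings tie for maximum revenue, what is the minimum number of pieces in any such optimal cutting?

Build r[k] bottom-up: r[k] = max over allowed piece i of (p[i] + r[k−i]).
r[1] = 4
r[2] = max(4+4, 6+0) = 8
r[3] = max(4+8, 6+4, 15+0) = 15
r[4] = max(4+15, 6+8, 15+4, 15+0) = 19
r[5] = max(4+19, 6+15, 15+8, 15+4, 14+0) = 23
r[6] = max(4+23, 6+19, 15+15, 15+8, 14+4, 28+0) = 30
r[7] = max(4+30, 6+23, 15+19, …, 28+4, 24+0) = 34
r[8] = max(4+34, 6+30, 15+23, …, 24+4, 41+0) = 41
r[9] = max(4+41, 6+34, 15+30, …, 41+4, 29+0) = 45
Maximum revenue is 45.
Now minimize piece count subject to staying optimal: for each k, pieces[k] = 1 + min over i with p[i]+r[k−i]=r[k] of pieces[k−i].
pieces[6] = 2
pieces[7] = 3
pieces[8] = 1
pieces[9] = 2

2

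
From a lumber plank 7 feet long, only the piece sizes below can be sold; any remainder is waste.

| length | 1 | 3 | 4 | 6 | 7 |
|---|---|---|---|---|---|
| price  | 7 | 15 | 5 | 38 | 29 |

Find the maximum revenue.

Let best[k] be the best obtainable value from length k. For each k, try every first piece i and keep the best of price[i] + best[k−i].
best[1] = 7
best[2] = 14  (first piece 1, then best[1]=7)
best[3] = 21  (first piece 1, then best[2]=14)
best[4] = 28  (first piece 1, then best[3]=21)
best[5] = 35  (first piece 1, then best[4]=28)
best[6] = 42  (first piece 1, then best[5]=35)
best[7] = 49  (first piece 1, then best[6]=42)
One optimal cutting: 1 + 1 + 1 + 1 + 1 + 1 + 1 → $49.

49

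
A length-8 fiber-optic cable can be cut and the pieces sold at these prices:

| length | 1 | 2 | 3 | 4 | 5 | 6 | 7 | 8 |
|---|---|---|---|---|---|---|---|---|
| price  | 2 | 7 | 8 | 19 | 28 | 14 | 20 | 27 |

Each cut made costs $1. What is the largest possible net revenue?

37

Build v[k] bottom-up: v[k] = max over allowed piece i of (p[i] + v[k−i]) − 1 per cut.
v[1] = 2
v[2] = 7
v[3] = 8  (first piece 1, then v[2]=7)
v[4] = 19
v[5] = 28
v[6] = 29  (first piece 1, then v[5]=28)
v[7] = 34  (first piece 2, then v[5]=28)
v[8] = 37  (first piece 4, then v[4]=19)
One optimal plan: pieces 4 + 4 (1 cut) → $38 − $1 = $37.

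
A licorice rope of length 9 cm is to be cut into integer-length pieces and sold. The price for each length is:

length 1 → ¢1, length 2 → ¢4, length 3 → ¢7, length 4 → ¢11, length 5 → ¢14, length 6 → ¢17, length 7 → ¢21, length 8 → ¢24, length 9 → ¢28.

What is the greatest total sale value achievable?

28

Consider every possible first cut. r[k] is the best of p[i]+r[k−i] over all sellable i≤k.
r[1] = 1
r[2] = max(1+1, 4+0) = 4
r[3] = max(1+4, 4+1, 7+0) = 7
r[4] = max(1+7, 4+4, 7+1, 11+0) = 11
r[5] = max(1+11, 4+7, 7+4, 11+1, 14+0) = 14
r[6] = max(1+14, 4+11, 7+7, 11+4, 14+1, 17+0) = 17
r[7] = max(1+17, 4+14, 7+11, …, 17+1, 21+0) = 21
r[8] = max(1+21, 4+17, 7+14, …, 21+1, 24+0) = 24
r[9] = max(1+24, 4+21, 7+17, …, 24+1, 28+0) = 28
Best is to sell the whole 9-cm piece uncut for ¢28.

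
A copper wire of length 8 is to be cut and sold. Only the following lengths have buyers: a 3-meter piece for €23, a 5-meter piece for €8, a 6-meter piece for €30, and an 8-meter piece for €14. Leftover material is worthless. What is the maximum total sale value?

46

Build r[k] bottom-up: r[k] = max over allowed piece i of (p[i] + r[k−i]).
r[1] = 0
r[2] = 0
r[3] = 23
r[4] = 23
r[5] = 23
r[6] = 46  (first piece 3, then r[3]=23)
r[7] = 46
r[8] = 46
One optimal cutting: pieces 3 + 3 with 2 meters of scrap → €46.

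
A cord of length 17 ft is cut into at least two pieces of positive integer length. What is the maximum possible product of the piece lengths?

Let g[k] be the best product for length k (with at least one cut). For each first piece i, the rest contributes max(k−i, g[k−i]).
Small cases: g[2]=1, g[3]=2, g[4]=4, g[5]=6, g[6]=9, g[7]=12, g[8]=18, g[9]=27.
g[10] = max(1×27, 2×18, 3×12, …, 8×2, 9×1) = 36
g[11] = max(1×36, 2×27, 3×18, …, 9×2, 10×1) = 54
g[12] = max(1×54, 2×36, 3×27, …, 10×2, 11×1) = 81
g[13] = max(1×81, 2×54, 3×36, …, 11×2, 12×1) = 108
g[14] = max(1×108, 2×81, 3×54, …, 12×2, 13×1) = 162
g[15] = max(1×162, 2×108, 3×81, …, 13×2, 14×1) = 243
g[16] = max(1×243, 2×162, 3×108, …, 14×2, 15×1) = 324
g[17] = max(1×324, 2×243, 3×162, …, 15×2, 16×1) = 486
One optimal split: 3 + 3 + 3 + 3 + 3 + 2; product 3×3×3×3×3×2 = 486.

486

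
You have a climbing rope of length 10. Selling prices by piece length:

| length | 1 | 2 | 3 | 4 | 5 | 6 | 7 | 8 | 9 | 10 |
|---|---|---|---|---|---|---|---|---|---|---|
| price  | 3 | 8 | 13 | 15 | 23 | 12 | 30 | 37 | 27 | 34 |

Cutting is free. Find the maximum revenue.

Consider every possible first cut. v[k] is the best of p[i]+v[k−i] over all sellable i≤k.
v[1] = 3
v[2] = 8
v[3] = 13
v[4] = 16  (first piece 1, then v[3]=13)
v[5] = 23
v[6] = 26  (first piece 1, then v[5]=23)
v[7] = 31  (first piece 2, then v[5]=23)
v[8] = 37
v[9] = 40  (first piece 1, then v[8]=37)
v[10] = 46  (first piece 5, then v[5]=23)
One optimal cutting: 5 + 5 → €23 + €23 = €46.

46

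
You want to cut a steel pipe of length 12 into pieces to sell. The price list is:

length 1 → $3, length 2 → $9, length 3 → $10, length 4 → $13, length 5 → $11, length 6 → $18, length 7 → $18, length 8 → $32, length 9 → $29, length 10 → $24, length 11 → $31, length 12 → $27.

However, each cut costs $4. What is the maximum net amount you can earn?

42

Consider every possible first cut. v[k] is the best of p[i]+v[k−i] over all sellable i≤k, charging 4 whenever i<k.
v[1] = 3
v[2] = 9
v[3] = 10
v[4] = 14  (first piece 2, then v[2]=9)
v[5] = 15  (first piece 2, then v[3]=10)
v[6] = 19  (first piece 2, then v[4]=14)
v[7] = 20  (first piece 2, then v[5]=15)
v[8] = 32
v[9] = 31  (first piece 1, then v[8]=32)
v[10] = 37  (first piece 2, then v[8]=32)
v[11] = 38  (first piece 3, then v[8]=32)
v[12] = 42  (first piece 2, then v[10]=37)
One optimal plan: pieces 8 + 2 + 2 (2 cuts) → $50 − $8 = $42.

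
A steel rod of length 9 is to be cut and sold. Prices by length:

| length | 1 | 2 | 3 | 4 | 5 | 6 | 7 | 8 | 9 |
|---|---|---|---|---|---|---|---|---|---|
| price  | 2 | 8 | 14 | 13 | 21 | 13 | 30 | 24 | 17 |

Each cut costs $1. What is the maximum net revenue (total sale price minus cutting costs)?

Let net[k] be the best obtainable value from length k. For each k, try every first piece i and keep the best of price[i] + net[k−i] minus the 1 cut fee when i<k.
net[1] = 2
net[2] = max(2+2-1, 8+0) = 8
net[3] = max(2+8-1, 8+2-1, 14+0) = 14
net[4] = max(2+14-1, 8+8-1, 14+2-1, 13+0) = 15
net[5] = max(2+15-1, 8+14-1, 14+8-1, 13+2-1, 21+0) = 21
net[6] = max(2+21-1, 8+15-1, 14+14-1, 13+8-1, 21+2-1, 13+0) = 27
net[7] = max(2+27-1, 8+21-1, 14+15-1, …, 13+2-1, 30+0) = 30
net[8] = max(2+30-1, 8+27-1, 14+21-1, …, 30+2-1, 24+0) = 34
net[9] = max(2+34-1, 8+30-1, 14+27-1, …, 24+2-1, 17+0) = 40
One optimal plan: pieces 3 + 3 + 3 (2 cuts) → $42 − $2 = $40.

40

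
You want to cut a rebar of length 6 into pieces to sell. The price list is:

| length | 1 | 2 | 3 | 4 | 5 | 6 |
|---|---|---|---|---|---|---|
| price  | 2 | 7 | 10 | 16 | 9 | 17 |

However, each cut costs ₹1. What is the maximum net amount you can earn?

Build r[k] bottom-up: r[k] = max over allowed piece i of (p[i] + r[k−i]) − 1 per cut.
r[1] = 2
r[2] = 7
r[3] = 10
r[4] = 16
r[5] = 17  (first piece 1, then r[4]=16)
r[6] = 22  (first piece 2, then r[4]=16)
One optimal plan: pieces 4 + 2 (1 cut) → ₹23 − ₹1 = ₹22.

22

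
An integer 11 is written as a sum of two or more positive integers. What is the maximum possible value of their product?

54

Fill g[k] for k=2..11: at each k try every first piece i and multiply by the better of (k−i) uncut or g[k−i].
g[2] = 1×max(1,0) = 1×1 = 1
g[3] = 1×max(2,1) = 1×2 = 2
g[4] = 2×max(2,1) = 2×2 = 4
g[5] = 2×max(3,2) = 2×3 = 6
g[6] = 3×max(3,2) = 3×3 = 9
g[7] = 2×max(5,6) = 2×6 = 12
g[8] = 2×max(6,9) = 2×9 = 18
g[9] = 3×max(6,9) = 3×9 = 27
g[10] = 2×max(8,18) = 2×18 = 36
g[11] = 2×max(9,27) = 2×27 = 54
One optimal split: 3 + 3 + 3 + 2; product 3×3×3×2 = 54.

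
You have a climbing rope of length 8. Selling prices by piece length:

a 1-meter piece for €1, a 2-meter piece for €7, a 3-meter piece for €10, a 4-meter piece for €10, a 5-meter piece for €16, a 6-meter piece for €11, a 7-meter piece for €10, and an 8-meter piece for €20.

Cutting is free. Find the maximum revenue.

28

Consider every possible first cut. r[k] is the best of p[i]+r[k−i] over all sellable i≤k.
r[1] = 1
r[2] = max(1+1, 7+0) = 7
r[3] = max(1+7, 7+1, 10+0) = 10
r[4] = max(1+10, 7+7, 10+1, 10+0) = 14
r[5] = max(1+14, 7+10, 10+7, 10+1, 16+0) = 17
r[6] = max(1+17, 7+14, 10+10, 10+7, 16+1, 11+0) = 21
r[7] = max(1+21, 7+17, 10+14, …, 11+1, 10+0) = 24
r[8] = max(1+24, 7+21, 10+17, …, 10+1, 20+0) = 28
One optimal cutting: 2 + 2 + 2 + 2 → €7 + €7 + €7 + €7 = €28.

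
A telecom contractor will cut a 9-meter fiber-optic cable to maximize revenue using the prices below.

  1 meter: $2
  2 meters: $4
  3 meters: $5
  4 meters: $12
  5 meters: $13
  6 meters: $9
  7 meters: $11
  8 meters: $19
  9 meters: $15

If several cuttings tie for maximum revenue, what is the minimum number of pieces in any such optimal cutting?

3

Consider every possible first cut. r[k] is the best of p[i]+r[k−i] over all sellable i≤k.
r[1] = 2
r[2] = max(2+2, 4+0) = 4
r[3] = max(2+4, 4+2, 5+0) = 6
r[4] = max(2+6, 4+4, 5+2, 12+0) = 12
r[5] = max(2+12, 4+6, 5+4, 12+2, 13+0) = 14
r[6] = max(2+14, 4+12, 5+6, 12+4, 13+2, 9+0) = 16
r[7] = max(2+16, 4+14, 5+12, …, 9+2, 11+0) = 18
r[8] = max(2+18, 4+16, 5+14, …, 11+2, 19+0) = 24
r[9] = max(2+24, 4+18, 5+16, …, 19+2, 15+0) = 26
Maximum revenue is $26.
Now minimize piece count subject to staying optimal: for each k, pieces[k] = 1 + min over i with p[i]+r[k−i]=r[k] of pieces[k−i].
pieces[6] = 2
pieces[7] = 3
pieces[8] = 2
pieces[9] = 3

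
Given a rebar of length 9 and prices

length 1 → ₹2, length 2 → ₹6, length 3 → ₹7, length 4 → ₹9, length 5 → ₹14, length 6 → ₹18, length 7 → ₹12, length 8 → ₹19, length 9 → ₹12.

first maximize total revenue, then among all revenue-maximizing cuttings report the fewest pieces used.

Build r[k] bottom-up: r[k] = max over allowed piece i of (p[i] + r[k−i]).
r[1] = 2
r[2] = 6
r[3] = 8  (first piece 1, then r[2]=6)
r[4] = 12  (first piece 2, then r[2]=6)
r[5] = 14  (first piece 1, then r[4]=12)
r[6] = 18  (first piece 2, then r[4]=12)
r[7] = 20  (first piece 1, then r[6]=18)
r[8] = 24  (first piece 2, then r[6]=18)
r[9] = 26  (first piece 1, then r[8]=24)
Maximum revenue is ₹26.
Now minimize piece count subject to staying optimal: for each k, pieces[k] = 1 + min over i with p[i]+r[k−i]=r[k] of pieces[k−i].
pieces[6] = 1
pieces[7] = 2
pieces[8] = 2
pieces[9] = 3

3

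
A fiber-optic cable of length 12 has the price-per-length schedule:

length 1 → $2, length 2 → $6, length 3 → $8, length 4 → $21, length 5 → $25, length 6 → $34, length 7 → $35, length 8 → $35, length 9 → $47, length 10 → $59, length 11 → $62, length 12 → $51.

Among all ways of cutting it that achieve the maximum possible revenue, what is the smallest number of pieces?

Let r[k] be the best obtainable value from length k. For each k, try every first piece i and keep the best of price[i] + r[k−i].
r[1] = 2
r[2] = max(2+2, 6+0) = 6
r[3] = max(2+6, 6+2, 8+0) = 8
r[4] = max(2+8, 6+6, 8+2, 21+0) = 21
r[5] = max(2+21, 6+8, 8+6, 21+2, 25+0) = 25
r[6] = max(2+25, 6+21, 8+8, 21+6, 25+2, 34+0) = 34
r[7] = max(2+34, 6+25, 8+21, …, 34+2, 35+0) = 36
r[8] = max(2+36, 6+34, 8+25, …, 35+2, 35+0) = 42
r[9] = max(2+42, 6+36, 8+34, …, 35+2, 47+0) = 47
r[10] = max(2+47, 6+42, 8+36, …, 47+2, 59+0) = 59
r[11] = max(2+59, 6+47, 8+42, …, 59+2, 62+0) = 62
r[12] = max(2+62, 6+59, 8+47, …, 62+2, 51+0) = 68
Maximum revenue is $68.
Now minimize piece count subject to staying optimal: for each k, pieces[k] = 1 + min over i with p[i]+r[k−i]=r[k] of pieces[k−i].
pieces[9] = 1
pieces[10] = 1
pieces[11] = 1
pieces[12] = 2

2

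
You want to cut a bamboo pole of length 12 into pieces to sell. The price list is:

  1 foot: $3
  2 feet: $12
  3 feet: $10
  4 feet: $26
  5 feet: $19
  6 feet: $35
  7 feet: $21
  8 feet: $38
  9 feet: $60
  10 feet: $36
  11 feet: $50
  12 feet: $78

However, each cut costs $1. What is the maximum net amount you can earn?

Build r[k] bottom-up: r[k] = max over allowed piece i of (p[i] + r[k−i]) − 1 per cut.
r[1] = 3
r[2] = max(3+3-1, 12+0) = 12
r[3] = max(3+12-1, 12+3-1, 10+0) = 14
r[4] = max(3+14-1, 12+12-1, 10+3-1, 26+0) = 26
r[5] = max(3+26-1, 12+14-1, 10+12-1, 26+3-1, 19+0) = 28
r[6] = max(3+28-1, 12+26-1, 10+14-1, 26+12-1, 19+3-1, 35+0) = 37
r[7] = max(3+37-1, 12+28-1, 10+26-1, …, 35+3-1, 21+0) = 39
r[8] = max(3+39-1, 12+37-1, 10+28-1, …, 21+3-1, 38+0) = 51
r[9] = max(3+51-1, 12+39-1, 10+37-1, …, 38+3-1, 60+0) = 60
r[10] = max(3+60-1, 12+51-1, 10+39-1, …, 60+3-1, 36+0) = 62
r[11] = max(3+62-1, 12+60-1, 10+51-1, …, 36+3-1, 50+0) = 71
r[12] = max(3+71-1, 12+62-1, 10+60-1, …, 50+3-1, 78+0) = 78
Best is to make no cuts and sell whole for $78.

78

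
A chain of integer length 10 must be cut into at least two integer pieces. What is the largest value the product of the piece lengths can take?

36

Define g[k] = max over 1≤i<k of i · max(k−i, g[k−i]); the inner max lets the remainder stay uncut if that's better.
g[2] = 1·max(1,0) = 1·1 = 1
g[3] = 1·max(2,1) = 1·2 = 2
g[4] = 2·max(2,1) = 2·2 = 4
g[5] = 2·max(3,2) = 2·3 = 6
g[6] = 3·max(3,2) = 3·3 = 9
g[7] = 2·max(5,6) = 2·6 = 12
g[8] = 2·max(6,9) = 2·9 = 18
g[9] = 3·max(6,9) = 3·9 = 27
g[10] = 2·max(8,18) = 2·18 = 36
One optimal split: 3 + 3 + 2 + 2; product 3·3·2·2 = 36.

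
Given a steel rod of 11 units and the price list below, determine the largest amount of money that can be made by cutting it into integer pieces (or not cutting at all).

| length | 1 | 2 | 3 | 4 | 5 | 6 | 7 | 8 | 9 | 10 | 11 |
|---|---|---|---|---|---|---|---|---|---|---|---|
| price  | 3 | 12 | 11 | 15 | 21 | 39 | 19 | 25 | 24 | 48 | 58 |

66

Consider every possible first cut. best[k] is the best of p[i]+best[k−i] over all sellable i≤k.
best[1] = 3
best[2] = max(3+3, 12+0) = 12
best[3] = max(3+12, 12+3, 11+0) = 15
best[4] = max(3+15, 12+12, 11+3, 15+0) = 24
best[5] = max(3+24, 12+15, 11+12, 15+3, 21+0) = 27
best[6] = max(3+27, 12+24, 11+15, 15+12, 21+3, 39+0) = 39
best[7] = max(3+39, 12+27, 11+24, …, 39+3, 19+0) = 42
best[8] = max(3+42, 12+39, 11+27, …, 19+3, 25+0) = 51
best[9] = max(3+51, 12+42, 11+39, …, 25+3, 24+0) = 54
best[10] = max(3+54, 12+51, 11+42, …, 24+3, 48+0) = 63
best[11] = max(3+63, 12+54, 11+51, …, 48+3, 58+0) = 66
One optimal cutting: 6 + 2 + 2 + 1 → $39 + $12 + $12 + $3 = $66.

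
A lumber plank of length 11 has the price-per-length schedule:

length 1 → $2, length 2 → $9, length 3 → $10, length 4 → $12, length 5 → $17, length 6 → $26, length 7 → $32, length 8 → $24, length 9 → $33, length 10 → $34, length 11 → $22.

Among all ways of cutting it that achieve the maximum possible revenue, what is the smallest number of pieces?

3

Build r[k] bottom-up: r[k] = max over allowed piece i of (p[i] + r[k−i]).
r[1] = 2
r[2] = 9
r[3] = 11  (first piece 1, then r[2]=9)
r[4] = 18  (first piece 2, then r[2]=9)
r[5] = 20  (first piece 1, then r[4]=18)
r[6] = 27  (first piece 2, then r[4]=18)
r[7] = 32
r[8] = 36  (first piece 2, then r[6]=27)
r[9] = 41  (first piece 2, then r[7]=32)
r[10] = 45  (first piece 2, then r[8]=36)
r[11] = 50  (first piece 2, then r[9]=41)
Maximum revenue is $50.
Now minimize piece count subject to staying optimal: for each k, pieces[k] = 1 + min over i with p[i]+r[k−i]=r[k] of pieces[k−i].
pieces[8] = 4
pieces[9] = 2
pieces[10] = 5
pieces[11] = 3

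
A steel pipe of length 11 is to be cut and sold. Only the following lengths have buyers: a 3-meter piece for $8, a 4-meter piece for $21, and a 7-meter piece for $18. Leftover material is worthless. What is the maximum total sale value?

Consider every possible first cut. r[k] is the best of p[i]+r[k−i] over all sellable i≤k.
r[1] = 0
r[2] = 0
r[3] = 8
r[4] = 21
r[5] = 21
r[6] = 21
r[7] = 29  (first piece 3, then r[4]=21)
r[8] = 42  (first piece 4, then r[4]=21)
r[9] = 42
r[10] = 42
r[11] = 50  (first piece 3, then r[8]=42)
One optimal cutting: 4 + 4 + 3 → $50.

50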